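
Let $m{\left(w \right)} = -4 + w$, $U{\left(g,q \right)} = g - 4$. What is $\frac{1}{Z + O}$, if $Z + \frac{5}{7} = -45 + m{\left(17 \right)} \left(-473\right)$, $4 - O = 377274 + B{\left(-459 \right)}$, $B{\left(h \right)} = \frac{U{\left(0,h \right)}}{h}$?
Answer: $- \frac{3213}{1232072155} \approx -2.6078 \cdot 10^{-6}$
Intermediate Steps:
$U{\left(g,q \right)} = -4 + g$
$B{\left(h \right)} = - \frac{4}{h}$ ($B{\left(h \right)} = \frac{-4 + 0}{h} = - \frac{4}{h}$)
$O = - \frac{173166934}{459}$ ($O = 4 - \left(377274 - \frac{4}{-459}\right) = 4 - \left(377274 - - \frac{4}{459}\right) = 4 - \left(377274 + \frac{4}{459}\right) = 4 - \frac{173168770}{459} = - \frac{173166934}{459} \approx -3.7727 \cdot 10^{5}$)
$Z = - \frac{43363}{7}$ ($Z = - \frac{5}{7} + \left(-45 + \left(-4 + 17\right) \left(-473\right)\right) = - \frac{5}{7} + \left(-45 + 13 \left(-473\right)\right) = - \frac{5}{7} - 6194 = - \frac{43363}{7} \approx -6194.7$)
$\frac{1}{Z + O} = \frac{1}{- \frac{43363}{7} - \frac{173166934}{459}} = \frac{1}{- \frac{1232072155}{3213}} = - \frac{3213}{1232072155}$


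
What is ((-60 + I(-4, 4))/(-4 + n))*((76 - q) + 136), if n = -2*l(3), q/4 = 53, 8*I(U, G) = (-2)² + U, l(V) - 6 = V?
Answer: 0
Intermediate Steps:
l(V) = 6 + V
I(U, G) = ½ + U/8 (I(U, G) = ((-2)² + U)/8 = (4 + U)/8 = ½ + U/8)
q = 212 (q = 4*53 = 212)
n = -18 (n = -2*(6 + 3) = -2*9 = -18)
((-60 + I(-4, 4))/(-4 + n))*((76 - q) + 136) = ((-60 + (½ + (⅛)*(-4)))/(-4 - 18))*((76 - 1*212) + 136) = ((-60 + (½ - ½))/(-22))*((76 - 212) + 136) = ((-60 + 0)*(-1/22))*(-136 + 136) = -60*(-1/22)*0 = (30/11)*0 = 0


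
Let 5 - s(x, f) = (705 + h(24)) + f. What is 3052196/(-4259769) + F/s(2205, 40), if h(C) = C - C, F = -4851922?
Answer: 10332904150489/1576114530 ≈ 6555.9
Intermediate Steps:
h(C) = 0
s(x, f) = -700 - f (s(x, f) = 5 - ((705 + 0) + f) = 5 - (705 + f) = 5 + (-705 - f) = -700 - f)
3052196/(-4259769) + F/s(2205, 40) = 3052196/(-4259769) - 4851922/(-700 - 1*40) = 3052196*(-1/4259769) - 4851922/(-700 - 40) = -3052196/4259769 - 4851922/(-740) = -3052196/4259769 - 4851922*(-1/740) = -3052196/4259769 + 2425961/370 = 10332904150489/1576114530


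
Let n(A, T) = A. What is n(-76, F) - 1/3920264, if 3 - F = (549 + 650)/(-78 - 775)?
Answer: -297940065/3920264 ≈ -76.000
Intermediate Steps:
F = 3758/853 (F = 3 - (549 + 650)/(-78 - 775) = 3 - 1199/(-853) = 3 - 1199*(-1)/853 = 3 - 1*(-1199/853) = 3 + 1199/853 = 3758/853 ≈ 4.4056)
n(-76, F) - 1/3920264 = -76 - 1/3920264 = -297940065/3920264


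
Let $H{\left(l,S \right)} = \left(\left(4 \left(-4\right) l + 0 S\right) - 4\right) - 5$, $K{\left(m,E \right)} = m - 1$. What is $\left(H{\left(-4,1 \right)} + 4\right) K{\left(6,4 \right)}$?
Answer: $295$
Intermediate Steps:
$K{\left(m,E \right)} = -1 + m$
$H{\left(l,S \right)} = -9 - 16 l$ ($H{\left(l,S \right)} = \left(\left(- 16 l + 0\right) - 4\right) - 5 = \left(- 16 l - 4\right) - 5 = \left(-4 - 16 l\right) - 5 = -9 - 16 l$)
$\left(H{\left(-4,1 \right)} + 4\right) K{\left(6,4 \right)} = \left(\left(-9 - -64\right) + 4\right) \left(-1 + 6\right) = \left(\left(-9 + 64\right) + 4\right) 5 = \left(55 + 4\right) 5 = 59 \cdot 5 = 295$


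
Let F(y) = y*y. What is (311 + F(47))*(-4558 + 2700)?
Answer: -4682160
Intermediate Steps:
F(y) = y**2
(311 + F(47))*(-4558 + 2700) = (311 + 47**2)*(-4558 + 2700) = (311 + 2209)*(-1858) = 2520*(-1858) = -4682160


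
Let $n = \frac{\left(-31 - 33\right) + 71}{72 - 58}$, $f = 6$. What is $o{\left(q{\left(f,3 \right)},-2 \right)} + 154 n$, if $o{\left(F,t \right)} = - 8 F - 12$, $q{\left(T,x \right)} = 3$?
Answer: $41$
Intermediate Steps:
$n = \frac{1}{2}$ ($n = \frac{-64 + 71}{14} = 7 \cdot \frac{1}{14} = \frac{1}{2} \approx 0.5$)
$o{\left(F,t \right)} = -12 - 8 F$
$o{\left(q{\left(f,3 \right)},-2 \right)} + 154 n = \left(-12 - 24\right) + 154 \cdot \frac{1}{2} = \left(-12 - 24\right) + 77 = -36 + 77 = 41$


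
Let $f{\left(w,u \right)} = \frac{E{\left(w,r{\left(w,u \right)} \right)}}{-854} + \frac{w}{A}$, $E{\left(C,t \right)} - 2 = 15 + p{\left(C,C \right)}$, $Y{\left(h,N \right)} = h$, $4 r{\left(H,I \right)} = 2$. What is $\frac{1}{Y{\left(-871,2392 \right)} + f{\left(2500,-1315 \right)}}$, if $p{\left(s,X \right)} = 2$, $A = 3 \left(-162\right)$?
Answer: $- \frac{207522}{181823779} \approx -0.0011413$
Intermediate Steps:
$A = -486$
$r{\left(H,I \right)} = \frac{1}{2}$ ($r{\left(H,I \right)} = \frac{1}{4} \cdot 2 = \frac{1}{2}$)
$E{\left(C,t \right)} = 19$ ($E{\left(C,t \right)} = 2 + \left(15 + 2\right) = 2 + 17 = 19$)
$f{\left(w,u \right)} = - \frac{19}{854} - \frac{w}{486}$ ($f{\left(w,u \right)} = \frac{19}{-854} + \frac{w}{-486} = 19 \left(- \frac{1}{854}\right) + w \left(- \frac{1}{486}\right) = - \frac{19}{854} - \frac{w}{486}$)
$\frac{1}{Y{\left(-871,2392 \right)} + f{\left(2500,-1315 \right)}} = \frac{1}{-871 - \frac{1072117}{207522}} = \frac{1}{- \frac{181823779}{207522}} = - \frac{207522}{181823779}$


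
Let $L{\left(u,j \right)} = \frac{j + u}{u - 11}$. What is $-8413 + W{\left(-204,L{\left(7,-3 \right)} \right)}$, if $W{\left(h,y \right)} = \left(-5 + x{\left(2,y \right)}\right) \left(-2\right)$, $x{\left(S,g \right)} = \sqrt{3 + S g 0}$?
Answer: $-8403 - 2 \sqrt{3} \approx -8406.5$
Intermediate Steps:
$x{\left(S,g \right)} = \sqrt{3}$ ($x{\left(S,g \right)} = \sqrt{3 + 0} = \sqrt{3}$)
$L{\left(u,j \right)} = \frac{j + u}{-11 + u}$
$W{\left(h,y \right)} = 10 - 2 \sqrt{3}$ ($W{\left(h,y \right)} = \left(-5 + \sqrt{3}\right) \left(-2\right) = 10 - 2 \sqrt{3}$)
$-8413 + W{\left(-204,L{\left(7,-3 \right)} \right)} = -8413 + \left(10 - 2 \sqrt{3}\right) = -8403 - 2 \sqrt{3}$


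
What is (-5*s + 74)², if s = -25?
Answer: 39601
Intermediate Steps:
(-5*s + 74)² = (-5*(-25) + 74)² = (125 + 74)² = 199² = 39601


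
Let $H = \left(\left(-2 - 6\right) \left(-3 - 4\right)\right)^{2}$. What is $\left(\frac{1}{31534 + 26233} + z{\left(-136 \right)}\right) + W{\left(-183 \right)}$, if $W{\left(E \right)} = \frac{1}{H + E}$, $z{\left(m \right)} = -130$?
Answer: $- \frac{22176112910}{170585951} \approx -130.0$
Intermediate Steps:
$H = 3136$ ($H = \left(\left(-8\right) \left(-7\right)\right)^{2} = 56^{2} = 3136$)
$W{\left(E \right)} = \frac{1}{3136 + E}$
$\left(\frac{1}{31534 + 26233} + z{\left(-136 \right)}\right) + W{\left(-183 \right)} = \left(\frac{1}{31534 + 26233} - 130\right) + \frac{1}{3136 - 183} = \left(\frac{1}{57767} - 130\right) + \frac{1}{2953} = - \frac{7509709}{57767} + \frac{1}{2953} = - \frac{22176112910}{170585951}$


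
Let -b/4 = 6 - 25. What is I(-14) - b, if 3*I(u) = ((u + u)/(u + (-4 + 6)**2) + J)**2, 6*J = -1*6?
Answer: -1873/25 ≈ -74.920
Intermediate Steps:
J = -1 (J = (-1*6)/6 = (1/6)*(-6) = -1)
I(u) = (-1 + 2*u/(4 + u))**2/3 (I(u) = ((u + u)/(u + (-4 + 6)**2) - 1)**2/3 = ((2*u)/(u + 2**2) - 1)**2/3 = ((2*u)/(u + 4) - 1)**2/3 = ((2*u)/(4 + u) - 1)**2/3 = (2*u/(4 + u) - 1)**2/3 = (-1 + 2*u/(4 + u))**2/3)
b = 76 (b = -4*(6 - 25) = -4*(-19) = 76)
I(-14) - b = (-4 - 14)**2/(3*(4 - 14)**2) - 1*76 = (1/3)*(-18)**2/(-10)**2 - 76 = (1/3)*324*(1/100) - 76 = 27/25 - 76 = -1873/25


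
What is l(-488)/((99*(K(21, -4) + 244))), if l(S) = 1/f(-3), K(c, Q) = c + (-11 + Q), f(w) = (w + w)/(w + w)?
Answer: 1/24750 ≈ 4.0404e-5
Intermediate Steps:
f(w) = 1 (f(w) = (2*w)/((2*w)) = (2*w)*(1/(2*w)) = 1)
K(c, Q) = -11 + Q + c
l(S) = 1 (l(S) = 1/1 = 1)
l(-488)/((99*(K(21, -4) + 244))) = 1/(99*((-11 - 4 + 21) + 244)) = 1/(99*(6 + 244)) = 1/(99*250) = 1/24750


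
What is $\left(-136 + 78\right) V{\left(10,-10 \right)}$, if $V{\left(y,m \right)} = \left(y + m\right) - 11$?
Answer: $638$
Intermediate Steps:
$V{\left(y,m \right)} = -11 + m + y$ ($V{\left(y,m \right)} = \left(m + y\right) - 11 = -11 + m + y$)
$\left(-136 + 78\right) V{\left(10,-10 \right)} = \left(-136 + 78\right) \left(-11 - 10 + 10\right) = \left(-58\right) \left(-11\right) = 638$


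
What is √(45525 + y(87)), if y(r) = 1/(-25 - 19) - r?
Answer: √21991981/22 ≈ 213.16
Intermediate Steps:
y(r) = -1/44 - r (y(r) = 1/(-44) - r = -1/44 - r)
√(45525 + y(87)) = √(45525 + (-1/44 - 1*87)) = √(45525 + (-1/44 - 87)) = √(45525 - 3829/44) = √(1999271/44) = √21991981/22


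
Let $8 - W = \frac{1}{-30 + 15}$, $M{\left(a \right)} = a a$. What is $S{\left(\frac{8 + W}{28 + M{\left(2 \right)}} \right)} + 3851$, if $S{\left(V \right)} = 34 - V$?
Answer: $\frac{1864559}{480} \approx 3884.5$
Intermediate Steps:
$M{\left(a \right)} = a^{2}$
$W = \frac{121}{15}$ ($W = 8 - \frac{1}{-30 + 15} = 8 - \frac{1}{-15} = 8 - - \frac{1}{15} = 8 + \frac{1}{15} = \frac{121}{15} \approx 8.0667$)
$S{\left(\frac{8 + W}{28 + M{\left(2 \right)}} \right)} + 3851 = \left(34 - \frac{8 + \frac{121}{15}}{28 + 2^{2}}\right) + 3851 = \left(34 - \frac{241}{15 \left(28 + 4\right)}\right) + 3851 = \left(34 - \frac{241}{15 \cdot 32}\right) + 3851 = \left(34 - \frac{241}{15} \cdot \frac{1}{32}\right) + 3851 = \left(34 - \frac{241}{480}\right) + 3851 = \frac{16079}{480} + 3851 = \frac{1864559}{480}$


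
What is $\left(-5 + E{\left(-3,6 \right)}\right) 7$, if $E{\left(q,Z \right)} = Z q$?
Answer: $-161$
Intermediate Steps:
$\left(-5 + E{\left(-3,6 \right)}\right) 7 = \left(-5 + 6 \left(-3\right)\right) 7 = \left(-5 - 18\right) 7 = \left(-23\right) 7 = -161$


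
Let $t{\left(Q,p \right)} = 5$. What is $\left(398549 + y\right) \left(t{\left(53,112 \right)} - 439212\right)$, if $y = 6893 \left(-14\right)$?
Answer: $-132661156729$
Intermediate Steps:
$y = -96502$
$\left(398549 + y\right) \left(t{\left(53,112 \right)} - 439212\right) = \left(398549 - 96502\right) \left(5 - 439212\right) = 302047 \left(-439207\right) = -132661156729$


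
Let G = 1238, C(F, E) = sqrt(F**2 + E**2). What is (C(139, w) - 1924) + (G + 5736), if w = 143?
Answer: 5050 + sqrt(39770) ≈ 5249.4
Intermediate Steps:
C(F, E) = sqrt(E**2 + F**2)
(C(139, w) - 1924) + (G + 5736) = (sqrt(143**2 + 139**2) - 1924) + (1238 + 5736) = (sqrt(20449 + 19321) - 1924) + 6974 = (sqrt(39770) - 1924) + 6974 = (-1924 + sqrt(39770)) + 6974 = 5050 + sqrt(39770)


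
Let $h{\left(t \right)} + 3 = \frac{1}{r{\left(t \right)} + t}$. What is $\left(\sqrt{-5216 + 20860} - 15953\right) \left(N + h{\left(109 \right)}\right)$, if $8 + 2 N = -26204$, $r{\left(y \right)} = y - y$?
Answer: $\frac{22794922640}{109} - \frac{2857760 \sqrt{3911}}{109} \approx 2.0749 \cdot 10^{8}$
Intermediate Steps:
$r{\left(y \right)} = 0$
$N = -13106$ ($N = -4 + \frac{1}{2} \left(-26204\right) = -4 - 13102 = -13106$)
$h{\left(t \right)} = -3 + \frac{1}{t}$ ($h{\left(t \right)} = -3 + \frac{1}{0 + t} = -3 + \frac{1}{t}$)
$\left(\sqrt{-5216 + 20860} - 15953\right) \left(N + h{\left(109 \right)}\right) = \left(\sqrt{-5216 + 20860} - 15953\right) \left(-13106 - \left(3 - \frac{1}{109}\right)\right) = \left(\sqrt{15644} - 15953\right) \left(-13106 + \left(-3 + \frac{1}{109}\right)\right) = \left(2 \sqrt{3911} - 15953\right) \left(-13106 - \frac{326}{109}\right) = \left(-15953 + 2 \sqrt{3911}\right) \left(- \frac{1428880}{109}\right) = \frac{22794922640}{109} - \frac{2857760 \sqrt{3911}}{109}$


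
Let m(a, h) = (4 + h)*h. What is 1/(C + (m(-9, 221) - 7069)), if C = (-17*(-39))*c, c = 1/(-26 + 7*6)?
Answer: 16/683159 ≈ 2.3421e-5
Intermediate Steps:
c = 1/16 (c = 1/(-26 + 42) = 1/16 ≈ 0.062500)
m(a, h) = h*(4 + h)
C = 663/16 (C = -17*(-39)*(1/16) = 663*(1/16) = 663/16 ≈ 41.438)
1/(C + (m(-9, 221) - 7069)) = 1/(663/16 + (221*(4 + 221) - 7069)) = 1/(663/16 + (221*225 - 7069)) = 1/(663/16 + (49725 - 7069)) = 1/(663/16 + 42656) = 1/(683159/16) = 16/683159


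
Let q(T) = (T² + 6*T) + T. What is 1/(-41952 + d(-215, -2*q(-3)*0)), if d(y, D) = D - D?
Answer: -1/41952 ≈ -2.3837e-5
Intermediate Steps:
q(T) = T² + 7*T
d(y, D) = 0
1/(-41952 + d(-215, -2*q(-3)*0)) = 1/(-41952 + 0) = 1/(-41952) = -1/41952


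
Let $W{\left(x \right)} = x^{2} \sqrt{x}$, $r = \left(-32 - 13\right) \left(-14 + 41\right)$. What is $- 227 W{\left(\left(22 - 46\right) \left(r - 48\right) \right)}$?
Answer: $- 1251429222528 \sqrt{842} \approx -3.6313 \cdot 10^{13}$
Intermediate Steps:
$r = -1215$ ($r = \left(-45\right) 27 = -1215$)
$W{\left(x \right)} = x^{\frac{5}{2}}$
$- 227 W{\left(\left(22 - 46\right) \left(r - 48\right) \right)} = - 227 \left(\left(22 - 46\right) \left(-1215 - 48\right)\right)^{\frac{5}{2}} = - 227 \left(\left(-24\right) \left(-1263\right)\right)^{\frac{5}{2}} = - 227 \cdot 30312^{\frac{5}{2}} = - 227 \cdot 5512904064 \sqrt{842} = - 1251429222528 \sqrt{842}$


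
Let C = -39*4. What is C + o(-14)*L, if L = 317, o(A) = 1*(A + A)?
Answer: -9032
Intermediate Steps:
o(A) = 2*A (o(A) = 1*(2*A) = 2*A)
C = -156
C + o(-14)*L = -156 + (2*(-14))*317 = -156 - 28*317 = -156 - 8876 = -9032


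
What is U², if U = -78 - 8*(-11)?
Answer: 100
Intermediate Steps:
U = 10 (U = -78 - 1*(-88) = -78 + 88 = 10)
U² = 10² = 100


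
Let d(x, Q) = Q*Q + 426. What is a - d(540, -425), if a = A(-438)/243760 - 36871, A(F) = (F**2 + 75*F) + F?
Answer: -13280127041/60940 ≈ -2.1792e+5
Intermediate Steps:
A(F) = F**2 + 76*F
d(x, Q) = 426 + Q**2 (d(x, Q) = Q**2 + 426 = 426 + Q**2)
a = -2246879101/60940 (a = -438*(76 - 438)/243760 - 36871 = -438*(-362)*(1/243760) - 36871 = 158556*(1/243760) - 36871 = 39639/60940 - 36871 = -2246879101/60940 ≈ -36870.)
a - d(540, -425) = -2246879101/60940 - (426 + (-425)**2) = -2246879101/60940 - (426 + 180625) = -2246879101/60940 - 1*181051 = -2246879101/60940 - 181051 = -13280127041/60940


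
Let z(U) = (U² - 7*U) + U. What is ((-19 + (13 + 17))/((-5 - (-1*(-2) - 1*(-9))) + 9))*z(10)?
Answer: -440/7 ≈ -62.857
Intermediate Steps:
z(U) = U² - 6*U
((-19 + (13 + 17))/((-5 - (-1*(-2) - 1*(-9))) + 9))*z(10) = ((-19 + (13 + 17))/((-5 - (-1*(-2) - 1*(-9))) + 9))*(10*(-6 + 10)) = ((-19 + 30)/((-5 - (2 + 9)) + 9))*(10*4) = (11/((-5 - 1*11) + 9))*40 = (11/((-5 - 11) + 9))*40 = (11/(-16 + 9))*40 = (11/(-7))*40 = (11*(-⅐))*40 = -11/7*40 = -440/7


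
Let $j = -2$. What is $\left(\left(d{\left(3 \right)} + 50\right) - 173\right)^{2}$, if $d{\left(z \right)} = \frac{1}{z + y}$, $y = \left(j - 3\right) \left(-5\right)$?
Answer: $\frac{11854249}{784} \approx 15120.0$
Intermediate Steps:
$y = 25$ ($y = \left(-2 - 3\right) \left(-5\right) = \left(-5\right) \left(-5\right) = 25$)
$d{\left(z \right)} = \frac{1}{25 + z}$ ($d{\left(z \right)} = \frac{1}{z + 25} = \frac{1}{25 + z}$)
$\left(\left(d{\left(3 \right)} + 50\right) - 173\right)^{2} = \left(\left(\frac{1}{25 + 3} + 50\right) - 173\right)^{2} = \left(\left(\frac{1}{28} + 50\right) - 173\right)^{2} = \left(\frac{1401}{28} - 173\right)^{2} = \left(- \frac{3443}{28}\right)^{2} = \frac{11854249}{784}$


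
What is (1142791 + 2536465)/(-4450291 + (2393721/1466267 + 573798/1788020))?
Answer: -438452709944478320/530335832162946157 ≈ -0.82675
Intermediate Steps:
(1142791 + 2536465)/(-4450291 + (2393721/1466267 + 573798/1788020)) = 3679256/(-4450291 + (2393721*(1/1466267) + 573798*(1/1788020))) = 3679256/(-4450291 + (217611/133297 + 286899/894010)) = 3679256/(-4450291 + 232789186113/119168850970) = 3679256/(-530335832162946157/119168850970) = 3679256*(-119168850970/530335832162946157) = -438452709944478320/530335832162946157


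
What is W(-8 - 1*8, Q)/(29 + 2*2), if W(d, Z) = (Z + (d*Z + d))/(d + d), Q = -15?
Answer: -19/96 ≈ -0.19792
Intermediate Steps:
W(d, Z) = (Z + d + Z*d)/(2*d) (W(d, Z) = (Z + (Z*d + d))/((2*d)) = (Z + (d + Z*d))*(1/(2*d)) = (Z + d + Z*d)*(1/(2*d)) = (Z + d + Z*d)/(2*d))
W(-8 - 1*8, Q)/(29 + 2*2) = ((-15 + (-8 - 1*8)*(1 - 15))/(2*(-8 - 1*8)))/(29 + 2*2) = ((-15 + (-8 - 8)*(-14))/(2*(-8 - 8)))/(29 + 4) = ((1/2)*(-15 - 16*(-14))/(-16))/33 = ((1/2)*(-1/16)*(-15 + 224))*(1/33) = ((1/2)*(-1/16)*209)*(1/33) = -209/32*1/33 = -19/96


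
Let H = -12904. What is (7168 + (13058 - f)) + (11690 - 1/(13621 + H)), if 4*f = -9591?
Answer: 98411831/2868 ≈ 34314.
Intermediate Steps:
f = -9591/4 (f = (1/4)*(-9591) = -9591/4 ≈ -2397.8)
(7168 + (13058 - f)) + (11690 - 1/(13621 + H)) = (7168 + (13058 - 1*(-9591/4))) + (11690 - 1/(13621 - 12904)) = (7168 + (13058 + 9591/4)) + (11690 - 1/717) = (7168 + 61823/4) + (11690 - 1*1/717) = 90495/4 + (11690 - 1/717) = 90495/4 + 8381729/717 = 98411831/2868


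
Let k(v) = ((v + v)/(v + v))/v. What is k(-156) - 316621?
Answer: -49392877/156 ≈ -3.1662e+5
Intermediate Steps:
k(v) = 1/v (k(v) = ((2*v)/((2*v)))/v = ((2*v)*(1/(2*v)))/v = 1/v)
k(-156) - 316621 = 1/(-156) - 316621 = -1/156 - 316621 = -49392877/156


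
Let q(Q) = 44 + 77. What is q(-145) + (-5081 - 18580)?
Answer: -23540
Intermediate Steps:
q(Q) = 121
q(-145) + (-5081 - 18580) = 121 + (-5081 - 18580) = 121 - 23661 = -23540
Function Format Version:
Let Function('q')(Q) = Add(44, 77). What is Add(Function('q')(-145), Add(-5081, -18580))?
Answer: -23540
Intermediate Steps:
Function('q')(Q) = 121
Add(Function('q')(-145), Add(-5081, -18580)) = Add(121, Add(-5081, -18580)) = Add(121, -23661) = -23540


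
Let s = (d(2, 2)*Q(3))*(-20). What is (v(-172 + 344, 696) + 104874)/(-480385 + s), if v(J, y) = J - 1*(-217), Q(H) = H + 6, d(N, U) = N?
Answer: -105263/480745 ≈ -0.21896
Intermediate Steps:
Q(H) = 6 + H
v(J, y) = 217 + J (v(J, y) = J + 217 = 217 + J)
s = -360 (s = (2*(6 + 3))*(-20) = (2*9)*(-20) = 18*(-20) = -360)
(v(-172 + 344, 696) + 104874)/(-480385 + s) = ((217 + (-172 + 344)) + 104874)/(-480385 - 360) = ((217 + 172) + 104874)/(-480745) = (389 + 104874)*(-1/480745) = 105263*(-1/480745) = -105263/480745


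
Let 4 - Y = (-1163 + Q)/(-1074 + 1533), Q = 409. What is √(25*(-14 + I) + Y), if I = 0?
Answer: 2*I*√2015265/153 ≈ 18.557*I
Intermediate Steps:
Y = 2590/459 (Y = 4 - (-1163 + 409)/(-1074 + 1533) = 4 - (-754)/459 = 4 - 1*(-754/459) = 4 + 754/459 = 2590/459 ≈ 5.6427)
√(25*(-14 + I) + Y) = √(25*(-14 + 0) + 2590/459) = √(25*(-14) + 2590/459) = √(-350 + 2590/459) = √(-158060/459) = 2*I*√2015265/153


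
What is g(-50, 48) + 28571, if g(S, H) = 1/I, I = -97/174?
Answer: 2771213/97 ≈ 28569.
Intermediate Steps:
I = -97/174 (I = -97*1/174 = -97/174 ≈ -0.55747)
g(S, H) = -174/97 (g(S, H) = 1/(-97/174) = -174/97)
g(-50, 48) + 28571 = -174/97 + 28571 = 2771213/97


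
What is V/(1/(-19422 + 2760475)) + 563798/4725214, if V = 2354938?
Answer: 15250651503255666297/2362607 ≈ 6.4550e+12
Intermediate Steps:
V/(1/(-19422 + 2760475)) + 563798/4725214 = 2354938/(1/(-19422 + 2760475)) + 563798/4725214 = 2354938/(1/2741053) + 563798*(1/4725214) = 2354938/(1/2741053) + 281899/2362607 = 2354938*2741053 + 281899/2362607 = 6455009869714 + 281899/2362607 = 15250651503255666297/2362607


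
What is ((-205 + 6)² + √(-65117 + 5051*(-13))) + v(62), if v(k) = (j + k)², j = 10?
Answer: 44785 + 2*I*√32695 ≈ 44785.0 + 361.64*I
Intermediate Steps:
v(k) = (10 + k)²
((-205 + 6)² + √(-65117 + 5051*(-13))) + v(62) = ((-205 + 6)² + √(-65117 + 5051*(-13))) + (10 + 62)² = ((-199)² + √(-65117 - 65663)) + 72² = (39601 + √(-130780)) + 5184 = (39601 + 2*I*√32695) + 5184 = 44785 + 2*I*√32695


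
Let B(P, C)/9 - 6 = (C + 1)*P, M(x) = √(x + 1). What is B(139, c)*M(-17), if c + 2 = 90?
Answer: 445572*I ≈ 4.4557e+5*I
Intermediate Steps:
M(x) = √(1 + x)
c = 88 (c = -2 + 90 = 88)
B(P, C) = 54 + 9*P*(1 + C) (B(P, C) = 54 + 9*((C + 1)*P) = 54 + 9*((1 + C)*P) = 54 + 9*(P*(1 + C)) = 54 + 9*P*(1 + C))
B(139, c)*M(-17) = (54 + 9*139 + 9*88*139)*√(1 - 17) = (54 + 1251 + 110088)*√(-16) = 111393*(4*I) = 445572*I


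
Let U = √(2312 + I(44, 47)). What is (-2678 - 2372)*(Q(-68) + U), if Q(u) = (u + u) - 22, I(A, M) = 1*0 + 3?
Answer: 797900 - 5050*√2315 ≈ 5.5492e+5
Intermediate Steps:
I(A, M) = 3 (I(A, M) = 0 + 3 = 3)
Q(u) = -22 + 2*u (Q(u) = 2*u - 22 = -22 + 2*u)
U = √2315 (U = √(2312 + 3) = √2315 ≈ 48.114)
(-2678 - 2372)*(Q(-68) + U) = (-2678 - 2372)*((-22 + 2*(-68)) + √2315) = -5050*((-22 - 136) + √2315) = -5050*(-158 + √2315) = 797900 - 5050*√2315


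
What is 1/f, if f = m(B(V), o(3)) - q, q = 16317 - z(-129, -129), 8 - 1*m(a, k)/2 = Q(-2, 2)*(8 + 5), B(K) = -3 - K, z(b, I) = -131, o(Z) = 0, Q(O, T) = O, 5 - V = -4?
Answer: -1/16380 ≈ -6.1050e-5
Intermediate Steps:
V = 9 (V = 5 - 1*(-4) = 5 + 4 = 9)
m(a, k) = 68 (m(a, k) = 16 - (-4)*(8 + 5) = 16 - (-4)*13 = 16 - 2*(-26) = 16 + 52 = 68)
q = 16448 (q = 16317 - 1*(-131) = 16317 + 131 = 16448)
f = -16380 (f = 68 - 1*16448 = 68 - 16448 = -16380)
1/f = 1/(-16380) = -1/16380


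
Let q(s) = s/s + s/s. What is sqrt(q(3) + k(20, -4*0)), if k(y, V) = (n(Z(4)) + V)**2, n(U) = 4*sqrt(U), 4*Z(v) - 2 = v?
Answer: sqrt(26) ≈ 5.0990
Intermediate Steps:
Z(v) = 1/2 + v/4
k(y, V) = (V + 2*sqrt(6))**2 (k(y, V) = (4*sqrt(1/2 + (1/4)*4) + V)**2 = (4*sqrt(1/2 + 1) + V)**2 = (4*sqrt(3/2) + V)**2 = (4*(sqrt(6)/2) + V)**2 = (2*sqrt(6) + V)**2 = (V + 2*sqrt(6))**2)
q(s) = 2 (q(s) = 1 + 1 = 2)
sqrt(q(3) + k(20, -4*0)) = sqrt(2 + (-4*0 + 2*sqrt(6))**2) = sqrt(2 + (0 + 2*sqrt(6))**2) = sqrt(2 + (2*sqrt(6))**2) = sqrt(2 + 24) = sqrt(26)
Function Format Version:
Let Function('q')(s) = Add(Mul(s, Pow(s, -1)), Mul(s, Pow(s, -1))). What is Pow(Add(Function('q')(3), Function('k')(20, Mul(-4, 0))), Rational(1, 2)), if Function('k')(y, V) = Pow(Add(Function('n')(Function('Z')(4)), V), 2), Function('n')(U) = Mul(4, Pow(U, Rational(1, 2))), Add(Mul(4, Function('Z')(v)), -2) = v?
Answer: Pow(26, Rational(1, 2)) ≈ 5.0990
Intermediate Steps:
Function('Z')(v) = Add(Rational(1, 2), Mul(Rational(1, 4), v))
Function('k')(y, V) = Pow(Add(V, Mul(2, Pow(6, Rational(1, 2)))), 2) (Function('k')(y, V) = Pow(Add(Mul(4, Pow(Add(Rational(1, 2), Mul(Rational(1, 4), 4)), Rational(1, 2))), V), 2) = Pow(Add(Mul(4, Pow(Add(Rational(1, 2), 1), Rational(1, 2))), V), 2) = Pow(Add(Mul(4, Pow(Rational(3, 2), Rational(1, 2))), V), 2) = Pow(Add(Mul(4, Mul(Rational(1, 2), Pow(6, Rational(1, 2)))), V), 2) = Pow(Add(Mul(2, Pow(6, Rational(1, 2))), V), 2) = Pow(Add(V, Mul(2, Pow(6, Rational(1, 2)))), 2))
Function('q')(s) = 2 (Function('q')(s) = Add(1, 1) = 2)
Pow(Add(Function('q')(3), Function('k')(20, Mul(-4, 0))), Rational(1, 2)) = Pow(Add(2, Pow(Add(Mul(-4, 0), Mul(2, Pow(6, Rational(1, 2)))), 2)), Rational(1, 2)) = Pow(Add(2, Pow(Add(0, Mul(2, Pow(6, Rational(1, 2)))), 2)), Rational(1, 2)) = Pow(Add(2, Pow(Mul(2, Pow(6, Rational(1, 2))), 2)), Rational(1, 2)) = Pow(Add(2, 24), Rational(1, 2)) = Pow(26, Rational(1, 2))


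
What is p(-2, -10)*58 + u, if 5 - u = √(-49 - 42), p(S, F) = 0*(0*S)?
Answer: 5 - I*√91 ≈ 5.0 - 9.5394*I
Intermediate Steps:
p(S, F) = 0 (p(S, F) = 0*0 = 0)
u = 5 - I*√91 (u = 5 - √(-49 - 42) = 5 - √(-91) = 5 - I*√91 ≈ 5.0 - 9.5394*I)
p(-2, -10)*58 + u = 0*58 + (5 - I*√91) = 0 + (5 - I*√91) = 5 - I*√91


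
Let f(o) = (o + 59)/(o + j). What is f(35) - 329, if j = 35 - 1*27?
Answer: -14053/43 ≈ -326.81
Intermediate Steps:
j = 8 (j = 35 - 27 = 8)
f(o) = (59 + o)/(8 + o) (f(o) = (o + 59)/(o + 8) = (59 + o)/(8 + o))
f(35) - 329 = (59 + 35)/(8 + 35) - 329 = 94/43 - 329 = -14053/43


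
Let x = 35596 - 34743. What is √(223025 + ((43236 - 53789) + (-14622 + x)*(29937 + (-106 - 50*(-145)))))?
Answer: I*√510355817 ≈ 22591.0*I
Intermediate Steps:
x = 853
√(223025 + ((43236 - 53789) + (-14622 + x)*(29937 + (-106 - 50*(-145))))) = √(223025 + ((43236 - 53789) + (-14622 + 853)*(29937 + (-106 - 50*(-145))))) = √(223025 + (-10553 - 13769*(29937 + (-106 + 7250)))) = √(223025 + (-10553 - 13769*(29937 + 7144))) = √(223025 + (-10553 - 13769*37081)) = √(223025 + (-10553 - 510568289)) = √(223025 - 510578842) = √(-510355817) = I*√510355817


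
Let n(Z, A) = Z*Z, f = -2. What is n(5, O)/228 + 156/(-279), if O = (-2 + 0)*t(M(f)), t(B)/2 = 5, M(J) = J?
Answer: -1059/2356 ≈ -0.44949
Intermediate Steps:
t(B) = 10 (t(B) = 2*5 = 10)
O = -20 (O = (-2 + 0)*10 = -2*10 = -20)
n(Z, A) = Z²
n(5, O)/228 + 156/(-279) = 5²/228 + 156/(-279) = 25*(1/228) + 156*(-1/279) = 25/228 - 52/93 = -1059/2356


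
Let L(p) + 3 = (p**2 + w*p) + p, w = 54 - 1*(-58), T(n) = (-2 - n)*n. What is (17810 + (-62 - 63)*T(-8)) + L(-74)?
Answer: 20921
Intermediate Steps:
T(n) = n*(-2 - n)
w = 112 (w = 54 + 58 = 112)
L(p) = -3 + p**2 + 113*p (L(p) = -3 + ((p**2 + 112*p) + p) = -3 + (p**2 + 113*p) = -3 + p**2 + 113*p)
(17810 + (-62 - 63)*T(-8)) + L(-74) = (17810 + (-62 - 63)*(-1*(-8)*(2 - 8))) + (-3 + (-74)**2 + 113*(-74)) = (17810 - (-125)*(-8)*(-6)) + (-3 + 5476 - 8362) = (17810 - 125*(-48)) - 2889 = (17810 + 6000) - 2889 = 23810 - 2889 = 20921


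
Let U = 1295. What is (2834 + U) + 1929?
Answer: 6058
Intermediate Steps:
(2834 + U) + 1929 = (2834 + 1295) + 1929 = 4129 + 1929 = 6058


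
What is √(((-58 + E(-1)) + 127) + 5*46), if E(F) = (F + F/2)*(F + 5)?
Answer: √293 ≈ 17.117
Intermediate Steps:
E(F) = 3*F*(5 + F)/2 (E(F) = (F + F*(½))*(5 + F) = (F + F/2)*(5 + F) = (3*F/2)*(5 + F) = 3*F*(5 + F)/2)
√(((-58 + E(-1)) + 127) + 5*46) = √(((-58 + (3/2)*(-1)*(5 - 1)) + 127) + 5*46) = √(((-58 + (3/2)*(-1)*4) + 127) + 230) = √(((-58 - 6) + 127) + 230) = √((-64 + 127) + 230) = √(63 + 230) = √293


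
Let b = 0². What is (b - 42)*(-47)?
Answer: 1974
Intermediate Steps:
b = 0
(b - 42)*(-47) = (0 - 42)*(-47) = -42*(-47) = 1974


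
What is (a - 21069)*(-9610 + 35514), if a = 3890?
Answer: -445004816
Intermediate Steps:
(a - 21069)*(-9610 + 35514) = (3890 - 21069)*(-9610 + 35514) = -17179*25904 = -445004816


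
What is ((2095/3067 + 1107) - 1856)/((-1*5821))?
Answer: 2295088/17853007 ≈ 0.12855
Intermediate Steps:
((2095/3067 + 1107) - 1856)/((-1*5821)) = ((2095*(1/3067) + 1107) - 1856)/(-5821) = ((2095/3067 + 1107) - 1856)*(-1/5821) = (3397264/3067 - 1856)*(-1/5821) = -2295088/3067*(-1/5821) = 2295088/17853007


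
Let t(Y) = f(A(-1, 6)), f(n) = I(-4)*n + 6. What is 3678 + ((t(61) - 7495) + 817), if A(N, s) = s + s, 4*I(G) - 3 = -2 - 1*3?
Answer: -3000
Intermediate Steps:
I(G) = -1/2 (I(G) = 3/4 + (-2 - 1*3)/4 = 3/4 + (-2 - 3)/4 = 3/4 + (1/4)*(-5) = 3/4 - 5/4 = -1/2)
A(N, s) = 2*s
f(n) = 6 - n/2 (f(n) = -n/2 + 6 = 6 - n/2)
t(Y) = 0 (t(Y) = 6 - 6 = 0)
3678 + ((t(61) - 7495) + 817) = 3678 + ((0 - 7495) + 817) = 3678 + (-7495 + 817) = 3678 - 6678 = -3000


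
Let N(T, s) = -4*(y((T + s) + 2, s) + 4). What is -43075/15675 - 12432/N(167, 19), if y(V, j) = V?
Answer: 134825/10032 ≈ 13.439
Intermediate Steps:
N(T, s) = -24 - 4*T - 4*s (N(T, s) = -4*(((T + s) + 2) + 4) = -4*((2 + T + s) + 4) = -4*(6 + T + s) = -24 - 4*T - 4*s)
-43075/15675 - 12432/N(167, 19) = -43075/15675 - 12432/(-24 - 4*167 - 4*19) = -43075*1/15675 - 12432/(-24 - 668 - 76) = -1723/627 - 12432/(-768) = -1723/627 - 12432*(-1/768) = -1723/627 + 259/16 = 134825/10032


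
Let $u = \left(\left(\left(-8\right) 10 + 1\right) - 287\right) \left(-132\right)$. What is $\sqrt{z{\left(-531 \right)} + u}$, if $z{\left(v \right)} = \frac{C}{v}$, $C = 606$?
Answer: $\frac{\sqrt{1513530894}}{177} \approx 219.8$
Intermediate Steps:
$z{\left(v \right)} = \frac{606}{v}$
$u = 48312$ ($u = \left(\left(-80 + 1\right) - 287\right) \left(-132\right) = \left(-79 - 287\right) \left(-132\right) = \left(-366\right) \left(-132\right) = 48312$)
$\sqrt{z{\left(-531 \right)} + u} = \sqrt{\frac{606}{-531} + 48312} = \sqrt{606 \left(- \frac{1}{531}\right) + 48312} = \sqrt{- \frac{202}{177} + 48312} = \sqrt{\frac{8551022}{177}} = \frac{\sqrt{1513530894}}{177}$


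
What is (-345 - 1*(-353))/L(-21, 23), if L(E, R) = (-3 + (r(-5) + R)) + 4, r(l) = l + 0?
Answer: 8/19 ≈ 0.42105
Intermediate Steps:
r(l) = l
L(E, R) = -4 + R (L(E, R) = (-3 + (-5 + R)) + 4 = (-8 + R) + 4 = -4 + R)
(-345 - 1*(-353))/L(-21, 23) = (-345 - 1*(-353))/(-4 + 23) = (-345 + 353)/19 = 8*(1/19) = 8/19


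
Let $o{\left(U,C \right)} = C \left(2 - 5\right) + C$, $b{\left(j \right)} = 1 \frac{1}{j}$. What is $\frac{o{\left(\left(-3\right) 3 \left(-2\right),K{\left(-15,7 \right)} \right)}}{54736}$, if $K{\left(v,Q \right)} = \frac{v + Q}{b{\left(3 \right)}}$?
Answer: $\frac{3}{3421} \approx 0.00087694$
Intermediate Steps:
$b{\left(j \right)} = \frac{1}{j}$
$K{\left(v,Q \right)} = 3 Q + 3 v$ ($K{\left(v,Q \right)} = \frac{v + Q}{\frac{1}{3}} = \left(Q + v\right) \frac{1}{\frac{1}{3}} = \left(Q + v\right) 3 = 3 Q + 3 v$)
$o{\left(U,C \right)} = - 2 C$ ($o{\left(U,C \right)} = C \left(-3\right) + C = - 3 C + C = - 2 C$)
$\frac{o{\left(\left(-3\right) 3 \left(-2\right),K{\left(-15,7 \right)} \right)}}{54736} = \frac{\left(-2\right) \left(3 \cdot 7 + 3 \left(-15\right)\right)}{54736} = - 2 \left(21 - 45\right) \frac{1}{54736} = \left(-2\right) \left(-24\right) \frac{1}{54736} = 48 \cdot \frac{1}{54736} = \frac{3}{3421}$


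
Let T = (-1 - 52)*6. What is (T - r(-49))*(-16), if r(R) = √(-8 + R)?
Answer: 5088 + 16*I*√57 ≈ 5088.0 + 120.8*I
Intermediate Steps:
T = -318 (T = -53*6 = -318)
(T - r(-49))*(-16) = (-318 - √(-8 - 49))*(-16) = (-318 - √(-57))*(-16) = (-318 - I*√57)*(-16) = 5088 + 16*I*√57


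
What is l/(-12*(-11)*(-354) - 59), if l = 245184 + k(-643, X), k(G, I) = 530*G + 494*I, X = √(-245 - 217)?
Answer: 95606/46787 - 38*I*√462/3599 ≈ 2.0434 - 0.22695*I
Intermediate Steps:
X = I*√462 (X = √(-462) = I*√462 ≈ 21.494*I)
k(G, I) = 494*I + 530*G
l = -95606 + 494*I*√462 (l = 245184 + (494*(I*√462) + 530*(-643)) = 245184 + (494*I*√462 - 340790) = 245184 + (-340790 + 494*I*√462) = -95606 + 494*I*√462 ≈ -95606.0 + 10618.0*I)
l/(-12*(-11)*(-354) - 59) = (-95606 + 494*I*√462)/(-12*(-11)*(-354) - 59) = (-95606 + 494*I*√462)/(132*(-354) - 59) = (-95606 + 494*I*√462)/(-46728 - 59) = (-95606 + 494*I*√462)/(-46787) = (-95606 + 494*I*√462)*(-1/46787) = 95606/46787 - 38*I*√462/3599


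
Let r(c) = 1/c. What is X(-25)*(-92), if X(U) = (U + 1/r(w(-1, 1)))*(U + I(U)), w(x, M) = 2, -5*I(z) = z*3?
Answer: -21160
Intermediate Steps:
I(z) = -3*z/5 (I(z) = -z*3/5 = -3*z/5)
r(c) = 1/c
X(U) = 2*U*(2 + U)/5 (X(U) = (U + 1/(1/2))*(U - 3*U/5) = (U + 1/(½))*(2*U/5) = (U + 2)*(2*U/5) = (2 + U)*(2*U/5) = 2*U*(2 + U)/5)
X(-25)*(-92) = ((⅖)*(-25)*(2 - 25))*(-92) = ((⅖)*(-25)*(-23))*(-92) = 230*(-92) = -21160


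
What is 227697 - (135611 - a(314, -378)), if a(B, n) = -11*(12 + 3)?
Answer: 91921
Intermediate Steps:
a(B, n) = -165 (a(B, n) = -11*15 = -165)
227697 - (135611 - a(314, -378)) = 227697 - (135611 - 1*(-165)) = 227697 - (135611 + 165) = 227697 - 1*135776 = 227697 - 135776 = 91921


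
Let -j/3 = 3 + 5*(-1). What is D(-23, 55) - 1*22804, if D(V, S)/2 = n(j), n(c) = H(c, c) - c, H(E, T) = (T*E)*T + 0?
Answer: -22384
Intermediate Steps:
H(E, T) = E*T**2 (H(E, T) = (E*T)*T + 0 = E*T**2 + 0 = E*T**2)
j = 6 (j = -3*(3 + 5*(-1)) = -3*(3 - 5) = -3*(-2) = 6)
n(c) = c**3 - c (n(c) = c*c**2 - c = c**3 - c)
D(V, S) = 420 (D(V, S) = 2*(6**3 - 1*6) = 2*(216 - 6) = 2*210 = 420)
D(-23, 55) - 1*22804 = 420 - 1*22804 = 420 - 22804 = -22384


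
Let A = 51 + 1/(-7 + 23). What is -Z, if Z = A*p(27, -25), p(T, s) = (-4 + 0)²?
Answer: -817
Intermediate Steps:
p(T, s) = 16 (p(T, s) = (-4)² = 16)
A = 817/16 (A = 51 + 1/16 = 817/16 ≈ 51.063)
Z = 817 (Z = (817/16)*16 = 817)
-Z = -1*817 = -817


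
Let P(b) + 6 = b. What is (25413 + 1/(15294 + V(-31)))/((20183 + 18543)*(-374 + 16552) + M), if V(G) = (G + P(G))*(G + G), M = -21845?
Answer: 495807631/12222768842330 ≈ 4.0564e-5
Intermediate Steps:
P(b) = -6 + b
V(G) = 2*G*(-6 + 2*G) (V(G) = (G + (-6 + G))*(G + G) = (-6 + 2*G)*(2*G) = 2*G*(-6 + 2*G))
(25413 + 1/(15294 + V(-31)))/((20183 + 18543)*(-374 + 16552) + M) = (25413 + 1/(15294 + 4*(-31)*(-3 - 31)))/((20183 + 18543)*(-374 + 16552) - 21845) = (25413 + 1/(15294 + 4*(-31)*(-34)))/(38726*16178 - 21845) = (25413 + 1/(15294 + 4216))/(626509228 - 21845) = (25413 + 1/19510)/626487383 = (25413 + 1/19510)*(1/626487383) = (495807631/19510)*(1/626487383) = 495807631/12222768842330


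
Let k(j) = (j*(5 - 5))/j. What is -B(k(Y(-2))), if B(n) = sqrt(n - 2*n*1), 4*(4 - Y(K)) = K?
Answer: 0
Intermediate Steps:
Y(K) = 4 - K/4
k(j) = 0 (k(j) = (j*0)/j = 0/j = 0)
B(n) = sqrt(-n) (B(n) = sqrt(n - 2*n) = sqrt(-n))
-B(k(Y(-2))) = -sqrt(-1*0) = -sqrt(0) = -1*0 = 0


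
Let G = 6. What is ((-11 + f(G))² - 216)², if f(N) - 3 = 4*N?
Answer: 1600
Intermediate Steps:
f(N) = 3 + 4*N
((-11 + f(G))² - 216)² = ((-11 + (3 + 4*6))² - 216)² = ((-11 + (3 + 24))² - 216)² = ((-11 + 27)² - 216)² = (16² - 216)² = (256 - 216)² = 40² = 1600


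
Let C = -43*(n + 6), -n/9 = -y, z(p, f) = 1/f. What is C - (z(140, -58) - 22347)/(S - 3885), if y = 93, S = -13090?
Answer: -5098607011/140650 ≈ -36250.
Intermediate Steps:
n = 837 (n = -(-9)*93 = -9*(-93) = 837)
C = -36249 (C = -43*(837 + 6) = -43*843 = -36249)
C - (z(140, -58) - 22347)/(S - 3885) = -36249 - (1/(-58) - 22347)/(-13090 - 3885) = -36249 - (-1/58 - 22347)/(-16975) = -36249 - (-1296127)*(-1)/(58*16975) = -36249 - 1*185161/140650 = -36249 - 185161/140650 = -5098607011/140650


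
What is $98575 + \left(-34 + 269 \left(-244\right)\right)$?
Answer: $32905$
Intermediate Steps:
$98575 + \left(-34 + 269 \left(-244\right)\right) = 98575 - 65670 = 32905$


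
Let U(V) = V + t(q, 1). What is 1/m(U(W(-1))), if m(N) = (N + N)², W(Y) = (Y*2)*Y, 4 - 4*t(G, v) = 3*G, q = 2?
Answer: ⅑ ≈ 0.11111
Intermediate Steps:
t(G, v) = 1 - 3*G/4
W(Y) = 2*Y² (W(Y) = (2*Y)*Y = 2*Y²)
U(V) = -½ + V (U(V) = V + (1 - ¾*2) = V + (1 - 3/2) = V - ½ = -½ + V)
m(N) = 4*N² (m(N) = (2*N)² = 4*N²)
1/m(U(W(-1))) = 1/(4*(-½ + 2*(-1)²)²) = 1/(4*(-½ + 2*1)²) = 1/(4*(-½ + 2)²) = 1/(4*(3/2)²) = 1/(4*(9/4)) = 1/9 = ⅑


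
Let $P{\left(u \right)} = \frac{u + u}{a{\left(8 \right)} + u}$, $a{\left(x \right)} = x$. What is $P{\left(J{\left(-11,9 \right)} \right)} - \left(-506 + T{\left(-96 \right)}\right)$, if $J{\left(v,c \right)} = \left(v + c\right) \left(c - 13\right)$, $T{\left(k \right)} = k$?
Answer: $603$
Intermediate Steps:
$J{\left(v,c \right)} = \left(-13 + c\right) \left(c + v\right)$ ($J{\left(v,c \right)} = \left(c + v\right) \left(-13 + c\right) = \left(-13 + c\right) \left(c + v\right)$)
$P{\left(u \right)} = \frac{2 u}{8 + u}$ ($P{\left(u \right)} = \frac{u + u}{8 + u} = \frac{2 u}{8 + u}$)
$P{\left(J{\left(-11,9 \right)} \right)} - \left(-506 + T{\left(-96 \right)}\right) = \frac{2 \left(9^{2} - 117 - -143 + 9 \left(-11\right)\right)}{8 + \left(9^{2} - 117 - -143 + 9 \left(-11\right)\right)} + \left(506 - -96\right) = \frac{2 \left(81 - 117 + 143 - 99\right)}{8 + \left(81 - 117 + 143 - 99\right)} + \left(506 + 96\right) = 2 \cdot 8 \frac{1}{8 + 8} + 602 = 2 \cdot 8 \cdot \frac{1}{16} + 602 = 1 + 602 = 603$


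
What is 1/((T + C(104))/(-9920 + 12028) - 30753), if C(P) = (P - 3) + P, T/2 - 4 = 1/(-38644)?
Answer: -40730776/1252589438743 ≈ -3.2517e-5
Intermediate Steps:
T = 154575/19322 (T = 8 + 2/(-38644) = 8 + 2*(-1/38644) = 8 - 1/19322 = 154575/19322 ≈ 7.9999)
C(P) = -3 + 2*P (C(P) = (-3 + P) + P = -3 + 2*P)
1/((T + C(104))/(-9920 + 12028) - 30753) = 1/((154575/19322 + (-3 + 2*104))/(-9920 + 12028) - 30753) = 1/((154575/19322 + (-3 + 208))/2108 - 30753) = 1/((154575/19322 + 205)*(1/2108) - 30753) = 1/((4115585/19322)*(1/2108) - 30753) = 1/(4115585/40730776 - 30753) = 1/(-1252589438743/40730776) = -40730776/1252589438743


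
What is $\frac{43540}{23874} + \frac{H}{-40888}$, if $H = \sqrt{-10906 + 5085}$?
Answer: $\frac{21770}{11937} - \frac{i \sqrt{5821}}{40888} \approx 1.8237 - 0.001866 i$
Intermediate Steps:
$H = i \sqrt{5821}$ ($H = \sqrt{-5821} = i \sqrt{5821} \approx 76.296 i$)
$\frac{43540}{23874} + \frac{H}{-40888} = \frac{43540}{23874} + \frac{i \sqrt{5821}}{-40888} = 43540 \cdot \frac{1}{23874} + i \sqrt{5821} \left(- \frac{1}{40888}\right) = \frac{21770}{11937} - \frac{i \sqrt{5821}}{40888}$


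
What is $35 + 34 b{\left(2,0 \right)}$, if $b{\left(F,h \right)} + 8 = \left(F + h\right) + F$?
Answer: $-101$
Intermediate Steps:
$b{\left(F,h \right)} = -8 + h + 2 F$ ($b{\left(F,h \right)} = -8 + \left(\left(F + h\right) + F\right) = -8 + \left(h + 2 F\right) = -8 + h + 2 F$)
$35 + 34 b{\left(2,0 \right)} = 35 + 34 \left(-8 + 0 + 2 \cdot 2\right) = 35 + 34 \left(-8 + 0 + 4\right) = 35 + 34 \left(-4\right) = 35 - 136 = -101$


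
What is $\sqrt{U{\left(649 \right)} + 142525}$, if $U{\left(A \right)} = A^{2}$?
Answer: $\sqrt{563726} \approx 750.82$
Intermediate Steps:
$\sqrt{U{\left(649 \right)} + 142525} = \sqrt{649^{2} + 142525} = \sqrt{421201 + 142525} = \sqrt{563726}$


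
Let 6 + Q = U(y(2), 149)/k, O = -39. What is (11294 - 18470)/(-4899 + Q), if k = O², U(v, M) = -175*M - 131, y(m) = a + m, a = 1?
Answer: 10914696/7486711 ≈ 1.4579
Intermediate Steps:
y(m) = 1 + m
U(v, M) = -131 - 175*M
k = 1521 (k = (-39)² = 1521)
Q = -35332/1521 (Q = -6 + (-131 - 175*149)/1521 = -6 + (-131 - 26075)*(1/1521) = -6 - 26206*1/1521 = -6 - 26206/1521 = -35332/1521 ≈ -23.229)
(11294 - 18470)/(-4899 + Q) = (11294 - 18470)/(-4899 - 35332/1521) = -7176/(-7486711/1521) = -7176*(-1521/7486711) = 10914696/7486711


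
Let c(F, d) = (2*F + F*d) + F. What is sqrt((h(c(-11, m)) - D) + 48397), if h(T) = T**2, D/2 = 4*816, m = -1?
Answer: sqrt(42353) ≈ 205.80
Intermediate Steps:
c(F, d) = 3*F + F*d
D = 6528 (D = 2*(4*816) = 2*3264 = 6528)
sqrt((h(c(-11, m)) - D) + 48397) = sqrt(((-11*(3 - 1))**2 - 1*6528) + 48397) = sqrt(((-11*2)**2 - 6528) + 48397) = sqrt(((-22)**2 - 6528) + 48397) = sqrt((484 - 6528) + 48397) = sqrt(-6044 + 48397) = sqrt(42353)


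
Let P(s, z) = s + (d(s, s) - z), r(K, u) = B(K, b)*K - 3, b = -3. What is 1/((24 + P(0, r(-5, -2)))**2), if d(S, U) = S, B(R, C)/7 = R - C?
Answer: 1/1849 ≈ 0.00054083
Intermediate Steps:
B(R, C) = -7*C + 7*R (B(R, C) = 7*(R - C) = -7*C + 7*R)
r(K, u) = -3 + K*(21 + 7*K) (r(K, u) = (-7*(-3) + 7*K)*K - 3 = (21 + 7*K)*K - 3 = K*(21 + 7*K) - 3 = -3 + K*(21 + 7*K))
P(s, z) = -z + 2*s (P(s, z) = s + (s - z) = -z + 2*s)
1/((24 + P(0, r(-5, -2)))**2) = 1/((24 + (-(-3 + 7*(-5)*(3 - 5)) + 2*0))**2) = 1/((24 + (-(-3 + 7*(-5)*(-2)) + 0))**2) = 1/((24 + (-(-3 + 70) + 0))**2) = 1/((24 + (-1*67 + 0))**2) = 1/((24 + (-67 + 0))**2) = 1/((24 - 67)**2) = 1/((-43)**2) = 1/1849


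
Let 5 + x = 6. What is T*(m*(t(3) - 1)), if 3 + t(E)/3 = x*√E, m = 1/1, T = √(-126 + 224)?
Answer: -70*√2 + 21*√6 ≈ -47.556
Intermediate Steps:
x = 1 (x = -5 + 6 = 1)
T = 7*√2 (T = √98 = 7*√2 ≈ 9.8995)
m = 1
t(E) = -9 + 3*√E (t(E) = -9 + 3*(1*√E) = -9 + 3*√E)
T*(m*(t(3) - 1)) = (7*√2)*(1*((-9 + 3*√3) - 1)) = (7*√2)*(1*(-10 + 3*√3)) = (7*√2)*(-10 + 3*√3) = 7*√2*(-10 + 3*√3)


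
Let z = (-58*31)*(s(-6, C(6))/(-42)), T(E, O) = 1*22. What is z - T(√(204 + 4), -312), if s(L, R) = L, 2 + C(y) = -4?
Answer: -1952/7 ≈ -278.86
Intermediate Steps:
C(y) = -6 (C(y) = -2 - 4 = -6)
T(E, O) = 22
z = -1798/7 (z = (-58*31)*(-6/(-42)) = -(-10788)*(-1)/42 = -1798*⅐ = -1798/7 ≈ -256.86)
z - T(√(204 + 4), -312) = -1798/7 - 1*22 = -1798/7 - 22 = -1952/7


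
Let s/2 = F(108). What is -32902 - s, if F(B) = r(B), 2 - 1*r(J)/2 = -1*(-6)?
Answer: -32886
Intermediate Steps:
r(J) = -8 (r(J) = 4 - (-2)*(-6) = 4 - 2*6 = 4 - 12 = -8)
F(B) = -8
s = -16 (s = 2*(-8) = -16)
-32902 - s = -32902 - 1*(-16) = -32902 + 16 = -32886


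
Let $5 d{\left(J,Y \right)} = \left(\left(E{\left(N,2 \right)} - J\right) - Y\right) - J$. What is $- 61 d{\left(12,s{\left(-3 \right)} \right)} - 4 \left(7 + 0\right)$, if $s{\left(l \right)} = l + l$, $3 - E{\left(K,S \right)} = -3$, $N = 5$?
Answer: $\frac{592}{5} \approx 118.4$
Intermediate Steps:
$E{\left(K,S \right)} = 6$ ($E{\left(K,S \right)} = 3 - -3 = 3 + 3 = 6$)
$s{\left(l \right)} = 2 l$
$d{\left(J,Y \right)} = \frac{6}{5} - \frac{2 J}{5} - \frac{Y}{5}$ ($d{\left(J,Y \right)} = \frac{\left(\left(6 - J\right) - Y\right) - J}{5} = \frac{\left(6 - J - Y\right) - J}{5} = \frac{6 - Y - 2 J}{5} = \frac{6}{5} - \frac{2 J}{5} - \frac{Y}{5}$)
$- 61 d{\left(12,s{\left(-3 \right)} \right)} - 4 \left(7 + 0\right) = - 61 \left(\frac{6}{5} - \frac{24}{5} - \frac{2 \left(-3\right)}{5}\right) - 4 \left(7 + 0\right) = - 61 \left(\frac{6}{5} - \frac{24}{5} - - \frac{6}{5}\right) - 28 = - 61 \left(\frac{6}{5} - \frac{24}{5} + \frac{6}{5}\right) - 28 = \left(-61\right) \left(- \frac{12}{5}\right) - 28 = \frac{732}{5} - 28 = \frac{592}{5}$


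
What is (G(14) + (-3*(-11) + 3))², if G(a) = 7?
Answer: 1849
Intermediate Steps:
(G(14) + (-3*(-11) + 3))² = (7 + (-3*(-11) + 3))² = (7 + (33 + 3))² = (7 + 36)² = 43² = 1849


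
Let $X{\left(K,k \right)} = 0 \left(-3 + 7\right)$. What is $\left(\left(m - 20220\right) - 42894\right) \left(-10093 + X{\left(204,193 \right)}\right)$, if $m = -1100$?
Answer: $648111902$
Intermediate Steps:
$X{\left(K,k \right)} = 0$ ($X{\left(K,k \right)} = 0 \cdot 4 = 0$)
$\left(\left(m - 20220\right) - 42894\right) \left(-10093 + X{\left(204,193 \right)}\right) = \left(\left(-1100 - 20220\right) - 42894\right) \left(-10093 + 0\right) = \left(-21320 - 42894\right) \left(-10093\right) = \left(-64214\right) \left(-10093\right) = 648111902$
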